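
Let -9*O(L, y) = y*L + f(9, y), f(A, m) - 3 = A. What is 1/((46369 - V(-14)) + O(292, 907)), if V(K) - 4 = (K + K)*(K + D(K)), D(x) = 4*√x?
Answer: 1340109/22185732697 - 9072*I*√14/22185732697 ≈ 6.0404e-5 - 1.53e-6*I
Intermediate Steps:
f(A, m) = 3 + A
V(K) = 4 + 2*K*(K + 4*√K) (V(K) = 4 + (K + K)*(K + 4*√K) = 4 + (2*K)*(K + 4*√K) = 4 + 2*K*(K + 4*√K))
O(L, y) = -4/3 - L*y/9 (O(L, y) = -(y*L + (3 + 9))/9 = -(L*y + 12)/9 = -(12 + L*y)/9 = -4/3 - L*y/9)
1/((46369 - V(-14)) + O(292, 907)) = 1/((46369 - (4 + 2*(-14)² + 8*(-14)^(3/2))) + (-4/3 - ⅑*292*907)) = 1/((46369 - (4 + 2*196 + 8*(-14*I*√14))) + (-4/3 - 264844/9)) = 1/((46369 - (4 + 392 - 112*I*√14)) - 264856/9) = 1/((46369 - (396 - 112*I*√14)) - 264856/9) = 1/((46369 + (-396 + 112*I*√14)) - 264856/9) = 1/((45973 + 112*I*√14) - 264856/9) = 1/(148901/9 + 112*I*√14)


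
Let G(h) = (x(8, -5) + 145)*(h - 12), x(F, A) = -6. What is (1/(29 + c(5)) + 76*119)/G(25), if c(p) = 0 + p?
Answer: 307497/61438 ≈ 5.0050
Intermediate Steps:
c(p) = p
G(h) = -1668 + 139*h (G(h) = (-6 + 145)*(h - 12) = 139*(-12 + h) = -1668 + 139*h)
(1/(29 + c(5)) + 76*119)/G(25) = (1/(29 + 5) + 76*119)/(-1668 + 139*25) = (1/34 + 9044)/(-1668 + 3475) = (1/34 + 9044)/1807 = (307497/34)*(1/1807) = 307497/61438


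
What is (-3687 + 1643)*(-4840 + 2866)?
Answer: 4034856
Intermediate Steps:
(-3687 + 1643)*(-4840 + 2866) = -2044*(-1974) = 4034856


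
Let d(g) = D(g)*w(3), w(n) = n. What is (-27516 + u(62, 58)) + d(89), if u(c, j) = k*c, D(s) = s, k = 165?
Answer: -17019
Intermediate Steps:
u(c, j) = 165*c
d(g) = 3*g (d(g) = g*3 = 3*g)
(-27516 + u(62, 58)) + d(89) = (-27516 + 165*62) + 3*89 = (-27516 + 10230) + 267 = -17286 + 267 = -17019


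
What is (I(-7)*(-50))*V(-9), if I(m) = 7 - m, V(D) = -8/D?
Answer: -5600/9 ≈ -622.22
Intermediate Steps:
(I(-7)*(-50))*V(-9) = ((7 - 1*(-7))*(-50))*(-8/(-9)) = ((7 + 7)*(-50))*(-8*(-⅑)) = (14*(-50))*(8/9) = -700*8/9 = -5600/9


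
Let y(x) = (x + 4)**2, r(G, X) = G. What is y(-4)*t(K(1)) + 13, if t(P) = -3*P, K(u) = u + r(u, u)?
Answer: 13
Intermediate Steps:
y(x) = (4 + x)**2
K(u) = 2*u (K(u) = u + u = 2*u)
y(-4)*t(K(1)) + 13 = (4 - 4)**2*(-6) + 13 = 0**2*(-3*2) + 13 = 0*(-6) + 13 = 0 + 13 = 13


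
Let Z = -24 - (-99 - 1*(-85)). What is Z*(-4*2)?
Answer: 80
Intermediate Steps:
Z = -10 (Z = -24 - (-99 + 85) = -24 - 1*(-14) = -24 + 14 = -10)
Z*(-4*2) = -(-40)*2 = -10*(-8) = 80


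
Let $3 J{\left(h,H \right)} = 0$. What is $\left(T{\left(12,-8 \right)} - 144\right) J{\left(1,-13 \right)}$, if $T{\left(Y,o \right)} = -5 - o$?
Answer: $0$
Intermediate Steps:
$J{\left(h,H \right)} = 0$ ($J{\left(h,H \right)} = \frac{1}{3} \cdot 0 = 0$)
$\left(T{\left(12,-8 \right)} - 144\right) J{\left(1,-13 \right)} = \left(\left(-5 - -8\right) - 144\right) 0 = \left(\left(-5 + 8\right) - 144\right) 0 = \left(3 - 144\right) 0 = \left(-141\right) 0 = 0$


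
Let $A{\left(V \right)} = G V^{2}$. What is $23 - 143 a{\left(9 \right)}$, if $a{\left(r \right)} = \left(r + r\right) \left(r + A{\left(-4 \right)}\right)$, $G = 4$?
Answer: $-187879$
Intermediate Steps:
$A{\left(V \right)} = 4 V^{2}$
$a{\left(r \right)} = 2 r \left(64 + r\right)$ ($a{\left(r \right)} = \left(r + r\right) \left(r + 4 \left(-4\right)^{2}\right) = 2 r \left(r + 4 \cdot 16\right) = 2 r \left(r + 64\right) = 2 r \left(64 + r\right)$)
$23 - 143 a{\left(9 \right)} = 23 - 143 \cdot 2 \cdot 9 \left(64 + 9\right) = 23 - 143 \cdot 2 \cdot 9 \cdot 73 = 23 - 187902 = -187879$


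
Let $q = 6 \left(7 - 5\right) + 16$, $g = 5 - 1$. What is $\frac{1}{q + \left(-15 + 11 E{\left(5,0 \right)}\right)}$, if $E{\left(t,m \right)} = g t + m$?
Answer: $\frac{1}{233} \approx 0.0042918$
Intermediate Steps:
$g = 4$
$q = 28$ ($q = 6 \left(7 - 5\right) + 16 = 6 \cdot 2 + 16 = 12 + 16 = 28$)
$E{\left(t,m \right)} = m + 4 t$ ($E{\left(t,m \right)} = 4 t + m = m + 4 t$)
$\frac{1}{q + \left(-15 + 11 E{\left(5,0 \right)}\right)} = \frac{1}{28 - \left(15 - 11 \left(0 + 4 \cdot 5\right)\right)} = \frac{1}{28 - \left(15 - 11 \left(0 + 20\right)\right)} = \frac{1}{28 + \left(-15 + 11 \cdot 20\right)} = \frac{1}{28 + \left(-15 + 220\right)} = \frac{1}{28 + 205} = \frac{1}{233}$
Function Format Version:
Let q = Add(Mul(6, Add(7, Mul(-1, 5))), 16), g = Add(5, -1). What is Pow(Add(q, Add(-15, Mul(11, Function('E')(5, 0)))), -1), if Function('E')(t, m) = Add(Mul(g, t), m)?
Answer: Rational(1, 233) ≈ 0.0042918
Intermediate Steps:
g = 4
q = 28 (q = Add(Mul(6, Add(7, -5)), 16) = Add(Mul(6, 2), 16) = Add(12, 16) = 28)
Function('E')(t, m) = Add(m, Mul(4, t)) (Function('E')(t, m) = Add(Mul(4, t), m) = Add(m, Mul(4, t)))
Pow(Add(q, Add(-15, Mul(11, Function('E')(5, 0)))), -1) = Pow(Add(28, Add(-15, Mul(11, Add(0, Mul(4, 5))))), -1) = Pow(Add(28, Add(-15, Mul(11, Add(0, 20)))), -1) = Pow(Add(28, Add(-15, Mul(11, 20))), -1) = Pow(Add(28, Add(-15, 220)), -1) = Pow(Add(28, 205), -1) = Pow(233, -1) = Rational(1, 233)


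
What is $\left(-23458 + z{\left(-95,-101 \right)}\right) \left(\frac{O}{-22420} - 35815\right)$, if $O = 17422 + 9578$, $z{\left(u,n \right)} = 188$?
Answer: $\frac{934289685550}{1121} \approx 8.3344 \cdot 10^{8}$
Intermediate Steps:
$O = 27000$
$\left(-23458 + z{\left(-95,-101 \right)}\right) \left(\frac{O}{-22420} - 35815\right) = \left(-23458 + 188\right) \left(\frac{27000}{-22420} - 35815\right) = - 23270 \left(27000 \left(- \frac{1}{22420}\right) - 35815\right) = - 23270 \left(- \frac{1350}{1121} - 35815\right) = \left(-23270\right) \left(- \frac{40149965}{1121}\right) = \frac{934289685550}{1121}$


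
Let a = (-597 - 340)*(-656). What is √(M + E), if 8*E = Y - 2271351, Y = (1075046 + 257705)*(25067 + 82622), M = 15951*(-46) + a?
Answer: 2*√4484981203 ≈ 1.3394e+5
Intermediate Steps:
a = 614672 (a = -937*(-656) = 614672)
M = -119074 (M = 15951*(-46) + 614672 = -733746 + 614672 = -119074)
Y = 143522622439 (Y = 1332751*107689 = 143522622439)
E = 17940043886 (E = (143522622439 - 2271351)/8 = (⅛)*143520351088 = 17940043886)
√(M + E) = √(-119074 + 17940043886) = √17939924812 = 2*√4484981203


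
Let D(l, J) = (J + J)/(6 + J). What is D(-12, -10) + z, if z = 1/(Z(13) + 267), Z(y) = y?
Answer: 1401/280 ≈ 5.0036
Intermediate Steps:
D(l, J) = 2*J/(6 + J) (D(l, J) = (2*J)/(6 + J) = 2*J/(6 + J))
z = 1/280 (z = 1/(13 + 267) = 1/280 ≈ 0.0035714)
D(-12, -10) + z = 2*(-10)/(6 - 10) + 1/280 = 2*(-10)/(-4) + 1/280 = 2*(-10)*(-1/4) + 1/280 = 5 + 1/280 = 1401/280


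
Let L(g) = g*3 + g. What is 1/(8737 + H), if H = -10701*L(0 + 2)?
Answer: -1/76871 ≈ -1.3009e-5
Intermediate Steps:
L(g) = 4*g (L(g) = 3*g + g = 4*g)
H = -85608 (H = -42804*(0 + 2) = -42804*2 = -10701*8 = -85608)
1/(8737 + H) = 1/(8737 - 85608) = 1/(-76871) = -1/76871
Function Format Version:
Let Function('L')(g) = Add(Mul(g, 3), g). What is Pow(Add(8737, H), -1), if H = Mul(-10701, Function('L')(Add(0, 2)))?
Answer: Rational(-1, 76871) ≈ -1.3009e-5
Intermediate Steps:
Function('L')(g) = Mul(4, g) (Function('L')(g) = Add(Mul(3, g), g) = Mul(4, g))
H = -85608 (H = Mul(-10701, Mul(4, Add(0, 2))) = Mul(-10701, Mul(4, 2)) = Mul(-10701, 8) = -85608)
Pow(Add(8737, H), -1) = Pow(Add(8737, -85608), -1) = Pow(-76871, -1) = Rational(-1, 76871)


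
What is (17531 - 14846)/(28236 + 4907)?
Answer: 2685/33143 ≈ 0.081013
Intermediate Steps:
(17531 - 14846)/(28236 + 4907) = 2685/33143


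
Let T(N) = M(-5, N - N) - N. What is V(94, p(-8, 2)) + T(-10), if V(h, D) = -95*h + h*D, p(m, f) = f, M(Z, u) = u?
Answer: -8732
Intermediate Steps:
T(N) = -N (T(N) = (N - N) - N = 0 - N = -N)
V(h, D) = -95*h + D*h
V(94, p(-8, 2)) + T(-10) = 94*(-95 + 2) - 1*(-10) = 94*(-93) + 10 = -8742 + 10 = -8732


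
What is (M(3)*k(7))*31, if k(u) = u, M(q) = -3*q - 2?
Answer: -2387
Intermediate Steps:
M(q) = -2 - 3*q
(M(3)*k(7))*31 = ((-2 - 3*3)*7)*31 = ((-2 - 9)*7)*31 = -11*7*31 = -77*31 = -2387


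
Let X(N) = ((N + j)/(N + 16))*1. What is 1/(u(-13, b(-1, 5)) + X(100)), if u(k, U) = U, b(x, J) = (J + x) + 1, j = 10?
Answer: 58/345 ≈ 0.16812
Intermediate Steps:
b(x, J) = 1 + J + x
X(N) = (10 + N)/(16 + N) (X(N) = ((N + 10)/(N + 16))*1 = ((10 + N)/(16 + N))*1 = (10 + N)/(16 + N))
1/(u(-13, b(-1, 5)) + X(100)) = 1/((1 + 5 - 1) + (10 + 100)/(16 + 100)) = 1/(5 + 110/116) = 1/(5 + (1/116)*110) = 1/(5 + 55/58) = 1/(345/58) = 58/345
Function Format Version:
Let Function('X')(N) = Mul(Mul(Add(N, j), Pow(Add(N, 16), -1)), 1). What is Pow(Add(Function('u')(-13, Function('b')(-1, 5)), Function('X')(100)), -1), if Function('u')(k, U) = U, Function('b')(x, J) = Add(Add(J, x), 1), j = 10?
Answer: Rational(58, 345) ≈ 0.16812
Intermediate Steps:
Function('b')(x, J) = Add(1, J, x)
Function('X')(N) = Mul(Pow(Add(16, N), -1), Add(10, N)) (Function('X')(N) = Mul(Mul(Add(N, 10), Pow(Add(N, 16), -1)), 1) = Mul(Mul(Add(10, N), Pow(Add(16, N), -1)), 1) = Mul(Mul(Pow(Add(16, N), -1), Add(10, N)), 1) = Mul(Pow(Add(16, N), -1), Add(10, N)))
Pow(Add(Function('u')(-13, Function('b')(-1, 5)), Function('X')(100)), -1) = Pow(Add(Add(1, 5, -1), Mul(Pow(Add(16, 100), -1), Add(10, 100))), -1) = Pow(Add(5, Mul(Pow(116, -1), 110)), -1) = Pow(Add(5, Mul(Rational(1, 116), 110)), -1) = Pow(Add(5, Rational(55, 58)), -1) = Pow(Rational(345, 58), -1) = Rational(58, 345)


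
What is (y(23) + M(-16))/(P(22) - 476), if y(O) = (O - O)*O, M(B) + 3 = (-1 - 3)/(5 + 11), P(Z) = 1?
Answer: 13/1900 ≈ 0.0068421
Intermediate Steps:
M(B) = -13/4 (M(B) = -3 + (-1 - 3)/(5 + 11) = -3 - 4/16 = -3 - 4*1/16 = -3 - 1/4 = -13/4)
y(O) = 0 (y(O) = 0*O = 0)
(y(23) + M(-16))/(P(22) - 476) = (0 - 13/4)/(1 - 476) = -13/4/(-475) = -13/4*(-1/475) = 13/1900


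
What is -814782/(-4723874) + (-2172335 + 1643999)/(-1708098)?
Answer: 323960016525/672403310971 ≈ 0.48179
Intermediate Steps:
-814782/(-4723874) + (-2172335 + 1643999)/(-1708098) = -814782*(-1/4723874) - 528336*(-1/1708098) = 407391/2361937 + 88056/284683 = 323960016525/672403310971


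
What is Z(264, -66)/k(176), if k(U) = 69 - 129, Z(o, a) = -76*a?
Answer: -418/5 ≈ -83.600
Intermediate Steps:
k(U) = -60
Z(264, -66)/k(176) = -76*(-66)/(-60) = 5016*(-1/60) = -418/5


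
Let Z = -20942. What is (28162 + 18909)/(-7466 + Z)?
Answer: -47071/28408 ≈ -1.6570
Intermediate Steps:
(28162 + 18909)/(-7466 + Z) = (28162 + 18909)/(-7466 - 20942) = 47071/(-28408) = 47071*(-1/28408) = -47071/28408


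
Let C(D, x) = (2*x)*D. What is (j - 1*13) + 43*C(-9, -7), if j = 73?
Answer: 5478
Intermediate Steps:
C(D, x) = 2*D*x
(j - 1*13) + 43*C(-9, -7) = (73 - 1*13) + 43*(2*(-9)*(-7)) = (73 - 13) + 43*126 = 60 + 5418 = 5478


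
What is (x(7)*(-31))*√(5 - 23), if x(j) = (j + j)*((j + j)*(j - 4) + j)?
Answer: -63798*I*√2 ≈ -90224.0*I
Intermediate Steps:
x(j) = 2*j*(j + 2*j*(-4 + j)) (x(j) = (2*j)*((2*j)*(-4 + j) + j) = (2*j)*(2*j*(-4 + j) + j) = (2*j)*(j + 2*j*(-4 + j)) = 2*j*(j + 2*j*(-4 + j)))
(x(7)*(-31))*√(5 - 23) = ((7²*(-14 + 4*7))*(-31))*√(5 - 23) = ((49*(-14 + 28))*(-31))*√(-18) = ((49*14)*(-31))*(3*I*√2) = (686*(-31))*(3*I*√2) = -63798*I*√2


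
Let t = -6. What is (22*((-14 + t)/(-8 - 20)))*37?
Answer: 4070/7 ≈ 581.43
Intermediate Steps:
(22*((-14 + t)/(-8 - 20)))*37 = (22*((-14 - 6)/(-8 - 20)))*37 = (22*(-20/(-28)))*37 = (22*(-20*(-1/28)))*37 = (22*(5/7))*37 = (110/7)*37 = 4070/7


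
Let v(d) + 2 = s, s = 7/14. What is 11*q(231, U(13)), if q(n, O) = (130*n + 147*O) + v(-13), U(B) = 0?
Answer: 660627/2 ≈ 3.3031e+5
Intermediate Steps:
s = ½ (s = 7*(1/14) = ½ ≈ 0.50000)
v(d) = -3/2 (v(d) = -2 + ½ = -3/2)
q(n, O) = -3/2 + 130*n + 147*O (q(n, O) = (130*n + 147*O) - 3/2 = -3/2 + 130*n + 147*O)
11*q(231, U(13)) = 11*(-3/2 + 130*231 + 147*0) = 11*(-3/2 + 30030 + 0) = 11*(60057/2) = 660627/2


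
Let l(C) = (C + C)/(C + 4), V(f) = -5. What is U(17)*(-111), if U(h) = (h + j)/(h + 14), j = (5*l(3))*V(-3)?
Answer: 111/7 ≈ 15.857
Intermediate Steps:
l(C) = 2*C/(4 + C) (l(C) = (2*C)/(4 + C) = 2*C/(4 + C))
j = -150/7 (j = (5*(2*3/(4 + 3)))*(-5) = (5*(2*3/7))*(-5) = (5*(2*3*(⅐)))*(-5) = (5*(6/7))*(-5) = (30/7)*(-5) = -150/7 ≈ -21.429)
U(h) = (-150/7 + h)/(14 + h) (U(h) = (h - 150/7)/(h + 14) = (-150/7 + h)/(14 + h))
U(17)*(-111) = ((-150/7 + 17)/(14 + 17))*(-111) = (-31/7/31)*(-111) = ((1/31)*(-31/7))*(-111) = -⅐*(-111) = 111/7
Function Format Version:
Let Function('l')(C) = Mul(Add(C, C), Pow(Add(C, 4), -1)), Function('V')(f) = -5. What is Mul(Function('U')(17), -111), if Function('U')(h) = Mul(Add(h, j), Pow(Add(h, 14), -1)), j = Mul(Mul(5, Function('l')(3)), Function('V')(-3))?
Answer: Rational(111, 7) ≈ 15.857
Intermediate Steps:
Function('l')(C) = Mul(2, C, Pow(Add(4, C), -1)) (Function('l')(C) = Mul(Mul(2, C), Pow(Add(4, C), -1)) = Mul(2, C, Pow(Add(4, C), -1)))
j = Rational(-150, 7) (j = Mul(Mul(5, Mul(2, 3, Pow(Add(4, 3), -1))), -5) = Mul(Mul(5, Mul(2, 3, Pow(7, -1))), -5) = Mul(Mul(5, Mul(2, 3, Rational(1, 7))), -5) = Mul(Mul(5, Rational(6, 7)), -5) = Mul(Rational(30, 7), -5) = Rational(-150, 7) ≈ -21.429)
Function('U')(h) = Mul(Pow(Add(14, h), -1), Add(Rational(-150, 7), h)) (Function('U')(h) = Mul(Add(h, Rational(-150, 7)), Pow(Add(h, 14), -1)) = Mul(Add(Rational(-150, 7), h), Pow(Add(14, h), -1)) = Mul(Pow(Add(14, h), -1), Add(Rational(-150, 7), h)))
Mul(Function('U')(17), -111) = Mul(Mul(Pow(Add(14, 17), -1), Add(Rational(-150, 7), 17)), -111) = Mul(Mul(Pow(31, -1), Rational(-31, 7)), -111) = Mul(Mul(Rational(1, 31), Rational(-31, 7)), -111) = Mul(Rational(-1, 7), -111) = Rational(111, 7)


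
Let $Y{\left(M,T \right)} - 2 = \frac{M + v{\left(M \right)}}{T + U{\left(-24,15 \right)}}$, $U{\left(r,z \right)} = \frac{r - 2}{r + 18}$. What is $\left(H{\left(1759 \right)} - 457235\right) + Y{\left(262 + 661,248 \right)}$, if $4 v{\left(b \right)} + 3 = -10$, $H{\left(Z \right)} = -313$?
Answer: $- \frac{1385438251}{3028} \approx -4.5754 \cdot 10^{5}$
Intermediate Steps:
$U{\left(r,z \right)} = \frac{-2 + r}{18 + r}$
$v{\left(b \right)} = - \frac{13}{4}$ ($v{\left(b \right)} = - \frac{3}{4} + \frac{1}{4} \left(-10\right) = - \frac{3}{4} - \frac{5}{2} = - \frac{13}{4}$)
$Y{\left(M,T \right)} = 2 + \frac{- \frac{13}{4} + M}{\frac{13}{3} + T}$ ($Y{\left(M,T \right)} = 2 + \frac{M - \frac{13}{4}}{T + \frac{-2 - 24}{18 - 24}} = 2 + \frac{- \frac{13}{4} + M}{T + \frac{1}{-6} \left(-26\right)} = 2 + \frac{- \frac{13}{4} + M}{T - - \frac{13}{3}} = 2 + \frac{- \frac{13}{4} + M}{T + \frac{13}{3}} = 2 + \frac{- \frac{13}{4} + M}{\frac{13}{3} + T}$)
$\left(H{\left(1759 \right)} - 457235\right) + Y{\left(262 + 661,248 \right)} = \left(-313 - 457235\right) + \frac{65 + 12 \left(262 + 661\right) + 24 \cdot 248}{4 \left(13 + 3 \cdot 248\right)} = -457548 + \frac{65 + 12 \cdot 923 + 5952}{4 \left(13 + 744\right)} = -457548 + \frac{65 + 11076 + 5952}{4 \cdot 757} = -457548 + \frac{1}{4} \cdot \frac{1}{757} \cdot 17093 = -457548 + \frac{17093}{3028} = - \frac{1385438251}{3028}$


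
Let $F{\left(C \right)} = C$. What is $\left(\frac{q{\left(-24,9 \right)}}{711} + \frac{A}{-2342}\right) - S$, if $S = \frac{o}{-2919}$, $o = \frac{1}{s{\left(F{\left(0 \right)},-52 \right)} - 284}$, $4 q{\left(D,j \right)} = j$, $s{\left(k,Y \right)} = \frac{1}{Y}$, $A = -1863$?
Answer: $\frac{12740273626403}{15952515055596} \approx 0.79864$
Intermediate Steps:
$q{\left(D,j \right)} = \frac{j}{4}$
$o = - \frac{52}{14769}$ ($o = \frac{1}{\frac{1}{-52} - 284} = \frac{1}{- \frac{1}{52} - 284} = \frac{1}{- \frac{14769}{52}} = - \frac{52}{14769} \approx -0.0035209$)
$S = \frac{52}{43110711}$ ($S = - \frac{52}{14769 \left(-2919\right)} = \left(- \frac{52}{14769}\right) \left(- \frac{1}{2919}\right) = \frac{52}{43110711} \approx 1.2062 \cdot 10^{-6}$)
$\left(\frac{q{\left(-24,9 \right)}}{711} + \frac{A}{-2342}\right) - S = \left(\frac{\frac{1}{4} \cdot 9}{711} - \frac{1863}{-2342}\right) - \frac{52}{43110711} = \left(\frac{9}{4} \cdot \frac{1}{711} - - \frac{1863}{2342}\right) - \frac{52}{43110711} = \left(\frac{1}{316} + \frac{1863}{2342}\right) - \frac{52}{43110711} = \frac{295525}{370036} - \frac{52}{43110711} = \frac{12740273626403}{15952515055596}$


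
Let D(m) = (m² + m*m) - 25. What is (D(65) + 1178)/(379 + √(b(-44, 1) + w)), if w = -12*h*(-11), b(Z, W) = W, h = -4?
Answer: 1213179/48056 - 3201*I*√527/48056 ≈ 25.245 - 1.5291*I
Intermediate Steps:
D(m) = -25 + 2*m² (D(m) = (m² + m²) - 25 = 2*m² - 25 = -25 + 2*m²)
w = -528 (w = -12*(-4)*(-11) = 48*(-11) = -528)
(D(65) + 1178)/(379 + √(b(-44, 1) + w)) = ((-25 + 2*65²) + 1178)/(379 + √(1 - 528)) = ((-25 + 2*4225) + 1178)/(379 + √(-527)) = ((-25 + 8450) + 1178)/(379 + I*√527) = (8425 + 1178)/(379 + I*√527) = 9603/(379 + I*√527)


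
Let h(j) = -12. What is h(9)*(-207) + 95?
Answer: 2579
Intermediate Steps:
h(9)*(-207) + 95 = -12*(-207) + 95 = 2484 + 95 = 2579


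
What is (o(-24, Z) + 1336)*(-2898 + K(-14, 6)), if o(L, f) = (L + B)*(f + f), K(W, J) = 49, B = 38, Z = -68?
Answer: 1618232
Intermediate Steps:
o(L, f) = 2*f*(38 + L) (o(L, f) = (L + 38)*(f + f) = (38 + L)*(2*f) = 2*f*(38 + L))
(o(-24, Z) + 1336)*(-2898 + K(-14, 6)) = (2*(-68)*(38 - 24) + 1336)*(-2898 + 49) = (2*(-68)*14 + 1336)*(-2849) = (-1904 + 1336)*(-2849) = -568*(-2849) = 1618232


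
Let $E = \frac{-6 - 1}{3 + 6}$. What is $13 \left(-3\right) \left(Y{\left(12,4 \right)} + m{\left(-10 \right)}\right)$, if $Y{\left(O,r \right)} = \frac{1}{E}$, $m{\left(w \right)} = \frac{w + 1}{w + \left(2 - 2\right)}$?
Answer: $\frac{1053}{70} \approx 15.043$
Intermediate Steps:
$m{\left(w \right)} = \frac{1 + w}{w}$ ($m{\left(w \right)} = \frac{1 + w}{w + \left(2 - 2\right)} = \frac{1 + w}{w + 0} = \frac{1 + w}{w}$)
$E = - \frac{7}{9} \approx -0.77778$
$Y{\left(O,r \right)} = - \frac{9}{7}$ ($Y{\left(O,r \right)} = \frac{1}{- \frac{7}{9}} = - \frac{9}{7}$)
$13 \left(-3\right) \left(Y{\left(12,4 \right)} + m{\left(-10 \right)}\right) = 13 \left(-3\right) \left(- \frac{9}{7} + \frac{1 - 10}{-10}\right) = - 39 \left(- \frac{9}{7} - - \frac{9}{10}\right) = - 39 \left(- \frac{9}{7} + \frac{9}{10}\right) = \left(-39\right) \left(- \frac{27}{70}\right) = \frac{1053}{70}$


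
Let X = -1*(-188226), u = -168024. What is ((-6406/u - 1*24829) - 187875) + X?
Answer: -2056442533/84012 ≈ -24478.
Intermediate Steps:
X = 188226
((-6406/u - 1*24829) - 187875) + X = ((-6406/(-168024) - 1*24829) - 187875) + 188226 = ((-6406*(-1/168024) - 24829) - 187875) + 188226 = ((3203/84012 - 24829) - 187875) + 188226 = (-2085930745/84012 - 187875) + 188226 = -17869685245/84012 + 188226 = -2056442533/84012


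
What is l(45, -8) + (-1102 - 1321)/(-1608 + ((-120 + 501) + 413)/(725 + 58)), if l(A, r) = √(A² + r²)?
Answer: 1897209/1258270 + √2089 ≈ 47.213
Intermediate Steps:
l(45, -8) + (-1102 - 1321)/(-1608 + ((-120 + 501) + 413)/(725 + 58)) = √(45² + (-8)²) + (-1102 - 1321)/(-1608 + ((-120 + 501) + 413)/(725 + 58)) = √(2025 + 64) - 2423/(-1608 + (381 + 413)/783) = √2089 - 2423/(-1608 + 794*(1/783)) = √2089 - 2423/(-1608 + 794/783) = √2089 - 2423/(-1258270/783) = √2089 - 2423*(-783/1258270) = √2089 + 1897209/1258270 = 1897209/1258270 + √2089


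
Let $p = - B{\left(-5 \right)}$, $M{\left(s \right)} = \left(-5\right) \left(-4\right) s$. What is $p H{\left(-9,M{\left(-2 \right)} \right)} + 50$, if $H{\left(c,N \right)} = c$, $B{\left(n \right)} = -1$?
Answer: $41$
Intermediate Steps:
$M{\left(s \right)} = 20 s$
$p = 1$ ($p = \left(-1\right) \left(-1\right) = 1$)
$p H{\left(-9,M{\left(-2 \right)} \right)} + 50 = 1 \left(-9\right) + 50 = -9 + 50 = 41$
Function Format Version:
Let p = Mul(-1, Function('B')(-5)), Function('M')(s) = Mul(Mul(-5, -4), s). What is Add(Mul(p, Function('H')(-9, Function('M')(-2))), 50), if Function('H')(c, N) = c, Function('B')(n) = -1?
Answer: 41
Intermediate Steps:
Function('M')(s) = Mul(20, s)
p = 1 (p = Mul(-1, -1) = 1)
Add(Mul(p, Function('H')(-9, Function('M')(-2))), 50) = Add(Mul(1, -9), 50) = Add(-9, 50) = 41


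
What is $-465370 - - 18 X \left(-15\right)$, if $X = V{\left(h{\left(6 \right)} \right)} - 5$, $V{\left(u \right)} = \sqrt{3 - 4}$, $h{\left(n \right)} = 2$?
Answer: $-464020 - 270 i \approx -4.6402 \cdot 10^{5} - 270.0 i$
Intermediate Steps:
$V{\left(u \right)} = i$ ($V{\left(u \right)} = \sqrt{-1} = i$)
$X = -5 + i$ ($X = i - 5 = -5 + i \approx -5.0 + 1.0 i$)
$-465370 - - 18 X \left(-15\right) = -465370 - - 18 \left(-5 + i\right) \left(-15\right) = -465370 - \left(90 - 18 i\right) \left(-15\right) = -465370 - \left(-1350 + 270 i\right) = -465370 + \left(1350 - 270 i\right) = -464020 - 270 i$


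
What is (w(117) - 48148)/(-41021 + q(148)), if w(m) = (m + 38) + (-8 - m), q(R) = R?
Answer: 6874/5839 ≈ 1.1773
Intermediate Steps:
w(m) = 30 (w(m) = (38 + m) + (-8 - m) = 30)
(w(117) - 48148)/(-41021 + q(148)) = (30 - 48148)/(-41021 + 148) = -48118/(-40873) = -48118*(-1/40873) = 6874/5839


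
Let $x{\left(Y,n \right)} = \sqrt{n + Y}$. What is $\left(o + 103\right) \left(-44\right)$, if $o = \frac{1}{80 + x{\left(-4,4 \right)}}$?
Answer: $- \frac{90651}{20} \approx -4532.5$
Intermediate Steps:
$x{\left(Y,n \right)} = \sqrt{Y + n}$
$o = \frac{1}{80}$ ($o = \frac{1}{80 + \sqrt{-4 + 4}} = \frac{1}{80 + \sqrt{0}} = \frac{1}{80 + 0} = \frac{1}{80} \approx 0.0125$)
$\left(o + 103\right) \left(-44\right) = \left(\frac{1}{80} + 103\right) \left(-44\right) = \frac{8241}{80} \left(-44\right) = - \frac{90651}{20}$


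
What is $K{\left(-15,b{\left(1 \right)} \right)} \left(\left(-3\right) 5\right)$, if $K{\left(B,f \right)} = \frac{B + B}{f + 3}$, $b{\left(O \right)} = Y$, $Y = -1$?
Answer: $225$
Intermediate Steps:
$b{\left(O \right)} = -1$
$K{\left(B,f \right)} = \frac{2 B}{3 + f}$
$K{\left(-15,b{\left(1 \right)} \right)} \left(\left(-3\right) 5\right) = 2 \left(-15\right) \frac{1}{3 - 1} \left(\left(-3\right) 5\right) = 2 \left(-15\right) \frac{1}{2} \left(-15\right) = \left(-15\right) \left(-15\right) = 225$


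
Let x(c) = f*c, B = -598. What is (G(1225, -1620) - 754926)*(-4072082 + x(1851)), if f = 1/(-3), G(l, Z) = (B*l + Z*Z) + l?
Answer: -4635338294151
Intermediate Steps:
G(l, Z) = Z**2 - 597*l (G(l, Z) = (-598*l + Z*Z) + l = (-598*l + Z**2) + l = (Z**2 - 598*l) + l = Z**2 - 597*l)
f = -1/3 ≈ -0.33333
x(c) = -c/3
(G(1225, -1620) - 754926)*(-4072082 + x(1851)) = (((-1620)**2 - 597*1225) - 754926)*(-4072082 - 1/3*1851) = ((2624400 - 731325) - 754926)*(-4072082 - 617) = (1893075 - 754926)*(-4072699) = 1138149*(-4072699) = -4635338294151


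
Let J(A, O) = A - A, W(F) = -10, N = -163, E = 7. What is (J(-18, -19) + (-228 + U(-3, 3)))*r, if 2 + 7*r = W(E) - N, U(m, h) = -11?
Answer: -36089/7 ≈ -5155.6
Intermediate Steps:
J(A, O) = 0
r = 151/7 (r = -2/7 + (-10 - 1*(-163))/7 = -2/7 + (-10 + 163)/7 = -2/7 + (⅐)*153 = -2/7 + 153/7 = 151/7 ≈ 21.571)
(J(-18, -19) + (-228 + U(-3, 3)))*r = (0 + (-228 - 11))*(151/7) = (0 - 239)*(151/7) = -239*151/7 = -36089/7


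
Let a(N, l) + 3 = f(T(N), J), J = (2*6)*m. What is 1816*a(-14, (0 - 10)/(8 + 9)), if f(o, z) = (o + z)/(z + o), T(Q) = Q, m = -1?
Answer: -3632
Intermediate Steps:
J = -12 (J = (2*6)*(-1) = 12*(-1) = -12)
f(o, z) = 1 (f(o, z) = (o + z)/(o + z) = 1)
a(N, l) = -2 (a(N, l) = -3 + 1 = -2)
1816*a(-14, (0 - 10)/(8 + 9)) = 1816*(-2) = -3632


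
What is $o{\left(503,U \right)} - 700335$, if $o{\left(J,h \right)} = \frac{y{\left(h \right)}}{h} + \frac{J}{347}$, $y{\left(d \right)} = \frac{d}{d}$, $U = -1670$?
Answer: $- \frac{405836289487}{579490} \approx -7.0033 \cdot 10^{5}$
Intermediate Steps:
$y{\left(d \right)} = 1$
$o{\left(J,h \right)} = \frac{1}{h} + \frac{J}{347}$ ($o{\left(J,h \right)} = 1 \frac{1}{h} + \frac{J}{347} = \frac{1}{h} + J \frac{1}{347} = \frac{1}{h} + \frac{J}{347}$)
$o{\left(503,U \right)} - 700335 = \left(\frac{1}{-1670} + \frac{1}{347} \cdot 503\right) - 700335 = \left(- \frac{1}{1670} + \frac{503}{347}\right) - 700335 = \frac{839663}{579490} - 700335 = - \frac{405836289487}{579490}$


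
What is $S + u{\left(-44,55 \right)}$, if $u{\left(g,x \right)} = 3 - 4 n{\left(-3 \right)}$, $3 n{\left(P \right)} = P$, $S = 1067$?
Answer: $1074$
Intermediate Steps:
$n{\left(P \right)} = \frac{P}{3}$
$u{\left(g,x \right)} = 7$ ($u{\left(g,x \right)} = 3 - 4 \cdot \frac{1}{3} \left(-3\right) = 3 - -4 = 3 + 4 = 7$)
$S + u{\left(-44,55 \right)} = 1067 + 7 = 1074$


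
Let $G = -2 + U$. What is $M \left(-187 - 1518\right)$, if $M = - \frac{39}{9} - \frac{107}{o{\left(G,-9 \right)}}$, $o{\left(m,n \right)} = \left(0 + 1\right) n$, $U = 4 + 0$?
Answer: $- \frac{115940}{9} \approx -12882.0$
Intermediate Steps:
$U = 4$
$G = 2$ ($G = -2 + 4 = 2$)
$o{\left(m,n \right)} = n$ ($o{\left(m,n \right)} = 1 n = n$)
$M = \frac{68}{9}$ ($M = - \frac{39}{9} - \frac{107}{-9} = \left(-39\right) \frac{1}{9} - - \frac{107}{9} = - \frac{13}{3} + \frac{107}{9} = \frac{68}{9} \approx 7.5556$)
$M \left(-187 - 1518\right) = \frac{68 \left(-187 - 1518\right)}{9} = \frac{68}{9} \left(-1705\right) = - \frac{115940}{9}$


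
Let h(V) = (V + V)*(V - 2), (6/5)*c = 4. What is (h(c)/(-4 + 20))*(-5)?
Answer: -25/9 ≈ -2.7778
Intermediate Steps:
c = 10/3 (c = (⅚)*4 = 10/3 ≈ 3.3333)
h(V) = 2*V*(-2 + V) (h(V) = (2*V)*(-2 + V) = 2*V*(-2 + V))
(h(c)/(-4 + 20))*(-5) = ((2*(10/3)*(-2 + 10/3))/(-4 + 20))*(-5) = ((2*(10/3)*(4/3))/16)*(-5) = ((1/16)*(80/9))*(-5) = (5/9)*(-5) = -25/9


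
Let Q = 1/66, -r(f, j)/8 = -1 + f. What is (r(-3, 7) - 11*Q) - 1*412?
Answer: -2281/6 ≈ -380.17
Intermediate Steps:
r(f, j) = 8 - 8*f (r(f, j) = -8*(-1 + f) = 8 - 8*f)
Q = 1/66 ≈ 0.015152
(r(-3, 7) - 11*Q) - 1*412 = ((8 - 8*(-3)) - 11*1/66) - 1*412 = ((8 + 24) - ⅙) - 412 = (32 - ⅙) - 412 = 191/6 - 412 = -2281/6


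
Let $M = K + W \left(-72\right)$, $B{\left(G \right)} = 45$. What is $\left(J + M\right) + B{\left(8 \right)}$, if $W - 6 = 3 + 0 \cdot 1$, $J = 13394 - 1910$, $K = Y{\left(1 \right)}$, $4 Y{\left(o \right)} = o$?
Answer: $\frac{43525}{4} \approx 10881.0$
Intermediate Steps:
$Y{\left(o \right)} = \frac{o}{4}$
$K = \frac{1}{4}$ ($K = \frac{1}{4} \cdot 1 = \frac{1}{4} \approx 0.25$)
$J = 11484$
$W = 9$ ($W = 6 + \left(3 + 0 \cdot 1\right) = 6 + \left(3 + 0\right) = 6 + 3 = 9$)
$M = - \frac{2591}{4}$ ($M = \frac{1}{4} + 9 \left(-72\right) = \frac{1}{4} - 648 = - \frac{2591}{4} \approx -647.75$)
$\left(J + M\right) + B{\left(8 \right)} = \left(11484 - \frac{2591}{4}\right) + 45 = \frac{43345}{4} + 45 = \frac{43525}{4}$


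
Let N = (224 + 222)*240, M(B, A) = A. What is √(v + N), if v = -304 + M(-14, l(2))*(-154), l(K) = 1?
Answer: √106582 ≈ 326.47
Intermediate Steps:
v = -458 (v = -304 + 1*(-154) = -304 - 154 = -458)
N = 107040 (N = 446*240 = 107040)
√(v + N) = √(-458 + 107040) = √106582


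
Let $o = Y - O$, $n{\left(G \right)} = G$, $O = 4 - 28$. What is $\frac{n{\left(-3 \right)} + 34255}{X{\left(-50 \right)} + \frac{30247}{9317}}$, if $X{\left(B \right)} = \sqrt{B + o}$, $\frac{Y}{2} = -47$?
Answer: $\frac{196991849252}{231258361} - \frac{121359014744 i \sqrt{30}}{231258361} \approx 851.83 - 2874.3 i$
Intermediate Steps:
$Y = -94$ ($Y = 2 \left(-47\right) = -94$)
$O = -24$ ($O = 4 - 28 = -24$)
$o = -70$ ($o = -94 - -24 = -94 + 24 = -70$)
$X{\left(B \right)} = \sqrt{-70 + B}$ ($X{\left(B \right)} = \sqrt{B - 70} = \sqrt{-70 + B}$)
$\frac{n{\left(-3 \right)} + 34255}{X{\left(-50 \right)} + \frac{30247}{9317}} = \frac{-3 + 34255}{\sqrt{-70 - 50} + \frac{30247}{9317}} = \frac{34252}{\sqrt{-120} + 30247 \cdot \frac{1}{9317}} = \frac{34252}{2 i \sqrt{30} + \frac{4321}{1331}} = \frac{34252}{\frac{4321}{1331} + 2 i \sqrt{30}}$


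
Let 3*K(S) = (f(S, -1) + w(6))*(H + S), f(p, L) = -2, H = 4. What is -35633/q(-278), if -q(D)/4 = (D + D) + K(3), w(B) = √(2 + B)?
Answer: -89902059/5657464 - 748293*√2/5657464 ≈ -16.078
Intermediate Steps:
K(S) = (-2 + 2*√2)*(4 + S)/3 (K(S) = ((-2 + √(2 + 6))*(4 + S))/3 = ((-2 + √8)*(4 + S))/3 = ((-2 + 2*√2)*(4 + S))/3 = (-2 + 2*√2)*(4 + S)/3)
q(D) = 56/3 - 8*D - 56*√2/3 (q(D) = -4*((D + D) + (-8/3 - ⅔*3 + 8*√2/3 + (⅔)*3*√2)) = -4*(2*D + (-8/3 - 2 + 8*√2/3 + 2*√2)) = -4*(2*D + (-14/3 + 14*√2/3)) = -4*(-14/3 + 2*D + 14*√2/3) = 56/3 - 8*D - 56*√2/3)
-35633/q(-278) = -35633/(56/3 - 8*(-278) - 56*√2/3) = -35633/(56/3 + 2224 - 56*√2/3) = -35633/(6728/3 - 56*√2/3)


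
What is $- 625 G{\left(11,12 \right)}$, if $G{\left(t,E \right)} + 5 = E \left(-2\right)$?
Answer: $18125$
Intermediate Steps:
$G{\left(t,E \right)} = -5 - 2 E$ ($G{\left(t,E \right)} = -5 + E \left(-2\right) = -5 - 2 E$)
$- 625 G{\left(11,12 \right)} = - 625 \left(-5 - 24\right) = \left(-625\right) \left(-29\right) = 18125$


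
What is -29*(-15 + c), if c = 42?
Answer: -783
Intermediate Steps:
-29*(-15 + c) = -29*(-15 + 42) = -29*27 = -783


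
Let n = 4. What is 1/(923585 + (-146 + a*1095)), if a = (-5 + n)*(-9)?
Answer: 1/933294 ≈ 1.0715e-6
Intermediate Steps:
a = 9 (a = (-5 + 4)*(-9) = -1*(-9) = 9)
1/(923585 + (-146 + a*1095)) = 1/(923585 + (-146 + 9*1095)) = 1/(923585 + (-146 + 9855)) = 1/(923585 + 9709) = 1/933294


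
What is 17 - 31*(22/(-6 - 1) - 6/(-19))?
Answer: 13917/133 ≈ 104.64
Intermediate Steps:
17 - 31*(22/(-6 - 1) - 6/(-19)) = 17 - 31*(22/(-7) - 6*(-1/19)) = 17 - 31*(22*(-⅐) + 6/19) = 17 - 31*(-22/7 + 6/19) = 17 - 31*(-376/133) = 17 + 11656/133 = 13917/133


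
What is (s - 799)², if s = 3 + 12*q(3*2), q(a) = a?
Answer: 524176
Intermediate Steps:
s = 75 (s = 3 + 12*(3*2) = 3 + 12*6 = 3 + 72 = 75)
(s - 799)² = (75 - 799)² = (-724)² = 524176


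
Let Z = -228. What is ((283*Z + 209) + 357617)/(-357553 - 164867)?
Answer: -146651/261210 ≈ -0.56143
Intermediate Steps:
((283*Z + 209) + 357617)/(-357553 - 164867) = ((283*(-228) + 209) + 357617)/(-357553 - 164867) = ((-64524 + 209) + 357617)/(-522420) = (-64315 + 357617)*(-1/522420) = 293302*(-1/522420) = -146651/261210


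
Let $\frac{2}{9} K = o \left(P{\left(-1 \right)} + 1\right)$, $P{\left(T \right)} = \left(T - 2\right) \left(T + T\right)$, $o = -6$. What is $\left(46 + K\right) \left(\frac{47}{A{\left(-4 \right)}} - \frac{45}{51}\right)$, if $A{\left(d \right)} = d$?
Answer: $\frac{122837}{68} \approx 1806.4$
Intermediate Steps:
$P{\left(T \right)} = 2 T \left(-2 + T\right)$ ($P{\left(T \right)} = \left(-2 + T\right) 2 T = 2 T \left(-2 + T\right)$)
$K = -189$ ($K = \frac{9 \left(- 6 \left(2 \left(-1\right) \left(-2 - 1\right) + 1\right)\right)}{2} = \frac{9 \left(- 6 \left(2 \left(-1\right) \left(-3\right) + 1\right)\right)}{2} = \frac{9 \left(- 6 \left(6 + 1\right)\right)}{2} = \frac{9 \left(\left(-6\right) 7\right)}{2} = \frac{9}{2} \left(-42\right) = -189$)
$\left(46 + K\right) \left(\frac{47}{A{\left(-4 \right)}} - \frac{45}{51}\right) = \left(46 - 189\right) \left(\frac{47}{-4} - \frac{45}{51}\right) = - 143 \left(47 \left(- \frac{1}{4}\right) - \frac{15}{17}\right) = - 143 \left(- \frac{47}{4} - \frac{15}{17}\right) = \left(-143\right) \left(- \frac{859}{68}\right) = \frac{122837}{68}$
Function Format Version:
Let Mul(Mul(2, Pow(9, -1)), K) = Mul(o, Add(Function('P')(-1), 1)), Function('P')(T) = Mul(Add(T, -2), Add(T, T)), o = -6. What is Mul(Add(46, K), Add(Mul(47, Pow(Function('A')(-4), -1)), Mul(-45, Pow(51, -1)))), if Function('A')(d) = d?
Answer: Rational(122837, 68) ≈ 1806.4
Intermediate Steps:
Function('P')(T) = Mul(2, T, Add(-2, T)) (Function('P')(T) = Mul(Add(-2, T), Mul(2, T)) = Mul(2, T, Add(-2, T)))
K = -189 (K = Mul(Rational(9, 2), Mul(-6, Add(Mul(2, -1, Add(-2, -1)), 1))) = Mul(Rational(9, 2), Mul(-6, Add(Mul(2, -1, -3), 1))) = Mul(Rational(9, 2), Mul(-6, Add(6, 1))) = Mul(Rational(9, 2), Mul(-6, 7)) = Mul(Rational(9, 2), -42) = -189)
Mul(Add(46, K), Add(Mul(47, Pow(Function('A')(-4), -1)), Mul(-45, Pow(51, -1)))) = Mul(Add(46, -189), Add(Mul(47, Pow(-4, -1)), Mul(-45, Pow(51, -1)))) = Mul(-143, Add(Mul(47, Rational(-1, 4)), Mul(-45, Rational(1, 51)))) = Mul(-143, Add(Rational(-47, 4), Rational(-15, 17))) = Mul(-143, Rational(-859, 68)) = Rational(122837, 68)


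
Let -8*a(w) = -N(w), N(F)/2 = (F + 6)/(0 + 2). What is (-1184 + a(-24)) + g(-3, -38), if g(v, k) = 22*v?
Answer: -5009/4 ≈ -1252.3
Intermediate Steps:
N(F) = 6 + F (N(F) = 2*((F + 6)/(0 + 2)) = 2*((6 + F)/2) = 2*((6 + F)*(½)) = 2*(3 + F/2) = 6 + F)
a(w) = ¾ + w/8 (a(w) = -(-1)*(6 + w)/8 = -(-6 - w)/8 = ¾ + w/8)
(-1184 + a(-24)) + g(-3, -38) = (-1184 + (¾ + (⅛)*(-24))) + 22*(-3) = (-1184 + (¾ - 3)) - 66 = (-1184 - 9/4) - 66 = -4745/4 - 66 = -5009/4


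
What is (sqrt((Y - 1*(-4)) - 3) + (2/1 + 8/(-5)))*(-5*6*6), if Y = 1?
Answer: -72 - 180*sqrt(2) ≈ -326.56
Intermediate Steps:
(sqrt((Y - 1*(-4)) - 3) + (2/1 + 8/(-5)))*(-5*6*6) = (sqrt((1 - 1*(-4)) - 3) + (2/1 + 8/(-5)))*(-5*6*6) = (sqrt((1 + 4) - 3) + (2*1 + 8*(-1/5)))*(-30*6) = (sqrt(5 - 3) + (2 - 8/5))*(-180) = (sqrt(2) + 2/5)*(-180) = (2/5 + sqrt(2))*(-180) = -72 - 180*sqrt(2)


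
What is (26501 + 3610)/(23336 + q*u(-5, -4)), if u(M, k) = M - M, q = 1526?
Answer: 30111/23336 ≈ 1.2903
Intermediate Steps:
u(M, k) = 0
(26501 + 3610)/(23336 + q*u(-5, -4)) = (26501 + 3610)/(23336 + 1526*0) = 30111/(23336 + 0) = 30111/23336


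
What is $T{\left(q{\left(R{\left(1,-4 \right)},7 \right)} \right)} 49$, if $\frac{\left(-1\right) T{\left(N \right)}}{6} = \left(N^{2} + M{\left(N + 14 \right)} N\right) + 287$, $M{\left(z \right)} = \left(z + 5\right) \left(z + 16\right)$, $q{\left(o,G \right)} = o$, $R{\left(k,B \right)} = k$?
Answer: $-266952$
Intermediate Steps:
$M{\left(z \right)} = \left(5 + z\right) \left(16 + z\right)$
$T{\left(N \right)} = -1722 - 6 N^{2} - 6 N \left(374 + \left(14 + N\right)^{2} + 21 N\right)$ ($T{\left(N \right)} = - 6 \left(\left(N^{2} + \left(80 + \left(N + 14\right)^{2} + 21 \left(N + 14\right)\right) N\right) + 287\right) = - 6 \left(\left(N^{2} + \left(80 + \left(14 + N\right)^{2} + 21 \left(14 + N\right)\right) N\right) + 287\right) = - 6 \left(\left(N^{2} + \left(80 + \left(14 + N\right)^{2} + \left(294 + 21 N\right)\right) N\right) + 287\right) = - 6 \left(\left(N^{2} + \left(374 + \left(14 + N\right)^{2} + 21 N\right) N\right) + 287\right) = - 6 \left(\left(N^{2} + N \left(374 + \left(14 + N\right)^{2} + 21 N\right)\right) + 287\right) = - 6 \left(287 + N^{2} + N \left(374 + \left(14 + N\right)^{2} + 21 N\right)\right) = -1722 - 6 N^{2} - 6 N \left(374 + \left(14 + N\right)^{2} + 21 N\right)$)
$T{\left(q{\left(R{\left(1,-4 \right)},7 \right)} \right)} 49 = \left(-1722 - 3420 - 300 \cdot 1^{2} - 6 \cdot 1^{3}\right) 49 = \left(-1722 - 3420 - 300 - 6\right) 49 = \left(-5448\right) 49 = -266952$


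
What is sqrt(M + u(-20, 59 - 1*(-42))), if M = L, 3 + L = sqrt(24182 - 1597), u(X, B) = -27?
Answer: sqrt(-30 + sqrt(22585)) ≈ 10.967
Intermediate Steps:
L = -3 + sqrt(22585) (L = -3 + sqrt(24182 - 1597) = -3 + sqrt(22585) ≈ 147.28)
M = -3 + sqrt(22585) ≈ 147.28
sqrt(M + u(-20, 59 - 1*(-42))) = sqrt((-3 + sqrt(22585)) - 27) = sqrt(-30 + sqrt(22585))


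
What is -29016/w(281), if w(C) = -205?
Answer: 29016/205 ≈ 141.54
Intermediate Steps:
-29016/w(281) = -29016/(-205) = -29016*(-1/205) = 29016/205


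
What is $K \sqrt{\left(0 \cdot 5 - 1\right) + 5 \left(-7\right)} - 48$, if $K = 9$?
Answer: $-48 + 54 i \approx -48.0 + 54.0 i$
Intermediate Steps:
$K \sqrt{\left(0 \cdot 5 - 1\right) + 5 \left(-7\right)} - 48 = 9 \sqrt{\left(0 \cdot 5 - 1\right) + 5 \left(-7\right)} - 48 = 9 \sqrt{\left(0 - 1\right) - 35} - 48 = 9 \sqrt{-1 - 35} - 48 = 9 \sqrt{-36} - 48 = 9 \cdot 6 i - 48 = 54 i - 48 = -48 + 54 i$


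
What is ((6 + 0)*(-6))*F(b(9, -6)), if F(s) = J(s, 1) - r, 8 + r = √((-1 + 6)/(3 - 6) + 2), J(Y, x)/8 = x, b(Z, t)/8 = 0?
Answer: -576 + 12*√3 ≈ -555.22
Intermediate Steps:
b(Z, t) = 0 (b(Z, t) = 8*0 = 0)
J(Y, x) = 8*x
r = -8 + √3/3 (r = -8 + √((-1 + 6)/(3 - 6) + 2) = -8 + √(5/(-3) + 2) = -8 + √(5*(-⅓) + 2) = -8 + √(-5/3 + 2) = -8 + √(⅓) = -8 + √3/3 ≈ -7.4227)
F(s) = 16 - √3/3 (F(s) = 8*1 - (-8 + √3/3) = 8 + (8 - √3/3) = 16 - √3/3)
((6 + 0)*(-6))*F(b(9, -6)) = ((6 + 0)*(-6))*(16 - √3/3) = (6*(-6))*(16 - √3/3) = -36*(16 - √3/3) = -576 + 12*√3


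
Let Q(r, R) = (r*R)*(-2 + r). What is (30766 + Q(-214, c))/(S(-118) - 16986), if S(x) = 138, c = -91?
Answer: 2087809/8424 ≈ 247.84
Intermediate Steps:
Q(r, R) = R*r*(-2 + r) (Q(r, R) = (R*r)*(-2 + r) = R*r*(-2 + r))
(30766 + Q(-214, c))/(S(-118) - 16986) = (30766 - 91*(-214)*(-2 - 214))/(138 - 16986) = (30766 - 91*(-214)*(-216))/(-16848) = (30766 - 4206384)*(-1/16848) = -4175618*(-1/16848) = 2087809/8424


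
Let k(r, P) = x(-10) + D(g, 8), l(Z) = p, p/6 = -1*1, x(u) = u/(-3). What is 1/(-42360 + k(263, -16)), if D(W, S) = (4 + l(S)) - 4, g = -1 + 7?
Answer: -3/127088 ≈ -2.3606e-5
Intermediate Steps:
x(u) = -u/3 (x(u) = u*(-⅓) = -u/3)
p = -6 (p = 6*(-1*1) = 6*(-1) = -6)
l(Z) = -6
g = 6
D(W, S) = -6 (D(W, S) = (4 - 6) - 4 = -2 - 4 = -6)
k(r, P) = -8/3 (k(r, P) = -⅓*(-10) - 6 = 10/3 - 6 = -8/3)
1/(-42360 + k(263, -16)) = 1/(-42360 - 8/3) = 1/(-127088/3) = -3/127088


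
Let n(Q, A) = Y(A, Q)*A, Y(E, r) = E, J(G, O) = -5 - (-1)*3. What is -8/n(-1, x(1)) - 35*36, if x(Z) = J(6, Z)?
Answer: -1262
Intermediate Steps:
J(G, O) = -2 (J(G, O) = -5 - 1*(-3) = -5 + 3 = -2)
x(Z) = -2
n(Q, A) = A**2 (n(Q, A) = A*A = A**2)
-8/n(-1, x(1)) - 35*36 = -8/((-2)**2) - 35*36 = -8/4 - 1260 = -8*1/4 - 1260 = -2 - 1260 = -1262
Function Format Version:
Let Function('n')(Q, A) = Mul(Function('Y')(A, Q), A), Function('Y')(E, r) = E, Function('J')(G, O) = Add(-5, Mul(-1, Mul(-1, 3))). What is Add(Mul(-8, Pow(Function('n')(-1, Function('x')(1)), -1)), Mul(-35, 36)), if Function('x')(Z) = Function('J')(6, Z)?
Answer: -1262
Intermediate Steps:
Function('J')(G, O) = -2 (Function('J')(G, O) = Add(-5, Mul(-1, -3)) = Add(-5, 3) = -2)
Function('x')(Z) = -2
Function('n')(Q, A) = Pow(A, 2) (Function('n')(Q, A) = Mul(A, A) = Pow(A, 2))
Add(Mul(-8, Pow(Function('n')(-1, Function('x')(1)), -1)), Mul(-35, 36)) = Add(Mul(-8, Pow(Pow(-2, 2), -1)), Mul(-35, 36)) = Add(Mul(-8, Pow(4, -1)), -1260) = Add(Mul(-8, Rational(1, 4)), -1260) = Add(-2, -1260) = -1262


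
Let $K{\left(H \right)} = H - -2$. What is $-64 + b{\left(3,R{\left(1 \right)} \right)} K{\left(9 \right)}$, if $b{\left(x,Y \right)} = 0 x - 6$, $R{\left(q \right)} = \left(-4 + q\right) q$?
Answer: $-130$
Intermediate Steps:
$R{\left(q \right)} = q \left(-4 + q\right)$
$K{\left(H \right)} = 2 + H$ ($K{\left(H \right)} = H + 2 = 2 + H$)
$b{\left(x,Y \right)} = -6$ ($b{\left(x,Y \right)} = 0 - 6 = -6$)
$-64 + b{\left(3,R{\left(1 \right)} \right)} K{\left(9 \right)} = -64 - 6 \left(2 + 9\right) = -64 - 66 = -130$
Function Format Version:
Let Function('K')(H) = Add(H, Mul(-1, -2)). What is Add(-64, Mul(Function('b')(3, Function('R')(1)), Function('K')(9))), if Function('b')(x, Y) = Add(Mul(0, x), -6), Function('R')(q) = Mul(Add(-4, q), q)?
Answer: -130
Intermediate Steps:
Function('R')(q) = Mul(q, Add(-4, q))
Function('K')(H) = Add(2, H) (Function('K')(H) = Add(H, 2) = Add(2, H))
Function('b')(x, Y) = -6 (Function('b')(x, Y) = Add(0, -6) = -6)
Add(-64, Mul(Function('b')(3, Function('R')(1)), Function('K')(9))) = Add(-64, Mul(-6, Add(2, 9))) = Add(-64, Mul(-6, 11)) = Add(-64, -66) = -130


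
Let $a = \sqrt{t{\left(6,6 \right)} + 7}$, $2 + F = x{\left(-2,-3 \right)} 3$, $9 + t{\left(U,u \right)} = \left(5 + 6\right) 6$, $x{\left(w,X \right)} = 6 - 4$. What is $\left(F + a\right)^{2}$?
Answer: $144$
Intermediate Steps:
$x{\left(w,X \right)} = 2$ ($x{\left(w,X \right)} = 6 - 4 = 2$)
$t{\left(U,u \right)} = 57$ ($t{\left(U,u \right)} = -9 + \left(5 + 6\right) 6 = -9 + 11 \cdot 6 = -9 + 66 = 57$)
$F = 4$ ($F = -2 + 2 \cdot 3 = -2 + 6 = 4$)
$a = 8$ ($a = \sqrt{57 + 7} = \sqrt{64} = 8$)
$\left(F + a\right)^{2} = \left(4 + 8\right)^{2} = 12^{2} = 144$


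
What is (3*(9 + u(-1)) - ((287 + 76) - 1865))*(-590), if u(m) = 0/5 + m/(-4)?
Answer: -1805105/2 ≈ -9.0255e+5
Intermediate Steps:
u(m) = -m/4 (u(m) = 0*(⅕) + m*(-¼) = 0 - m/4 = -m/4)
(3*(9 + u(-1)) - ((287 + 76) - 1865))*(-590) = (3*(9 - ¼*(-1)) - ((287 + 76) - 1865))*(-590) = (3*(9 + ¼) - (363 - 1865))*(-590) = (3*(37/4) - 1*(-1502))*(-590) = (111/4 + 1502)*(-590) = (6119/4)*(-590) = -1805105/2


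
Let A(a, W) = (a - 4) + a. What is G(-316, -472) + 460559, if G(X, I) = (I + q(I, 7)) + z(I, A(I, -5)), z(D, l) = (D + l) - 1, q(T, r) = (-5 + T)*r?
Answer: 455327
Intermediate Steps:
q(T, r) = r*(-5 + T)
A(a, W) = -4 + 2*a (A(a, W) = (-4 + a) + a = -4 + 2*a)
z(D, l) = -1 + D + l
G(X, I) = -40 + 11*I (G(X, I) = (I + 7*(-5 + I)) + (-1 + I + (-4 + 2*I)) = (I + (-35 + 7*I)) + (-5 + 3*I) = (-35 + 8*I) + (-5 + 3*I) = -40 + 11*I)
G(-316, -472) + 460559 = (-40 + 11*(-472)) + 460559 = (-40 - 5192) + 460559 = -5232 + 460559 = 455327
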